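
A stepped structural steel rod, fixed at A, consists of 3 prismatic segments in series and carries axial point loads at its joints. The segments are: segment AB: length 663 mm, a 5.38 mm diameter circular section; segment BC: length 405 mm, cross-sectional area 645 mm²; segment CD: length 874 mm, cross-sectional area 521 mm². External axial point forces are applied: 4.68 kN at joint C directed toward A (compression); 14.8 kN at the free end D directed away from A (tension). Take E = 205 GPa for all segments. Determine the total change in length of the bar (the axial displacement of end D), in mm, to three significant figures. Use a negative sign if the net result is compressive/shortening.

1.59 mm

Internal axial forces (sectioning from the free end, tension +): N_CD = 14.8 kN, N_BC = 10.12 kN, N_AB = 10.12 kN.
A_AB = 22.73 mm².
δ_AB = 10120·663/(22.73·205000) = 1.44 mm
δ_BC = 10120·405/(645·205000) = 0.031 mm
δ_CD = 14800·874/(521·205000) = 0.1211 mm
δ = Σδ_i = 1.592 mm.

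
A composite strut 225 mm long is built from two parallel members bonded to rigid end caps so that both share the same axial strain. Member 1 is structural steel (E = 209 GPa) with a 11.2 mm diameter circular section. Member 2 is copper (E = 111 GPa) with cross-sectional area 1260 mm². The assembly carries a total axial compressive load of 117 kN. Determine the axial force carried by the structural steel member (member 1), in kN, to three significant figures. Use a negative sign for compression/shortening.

A_1 = 98.52 mm².
Equal strain + equilibrium ⇒ each member carries load in proportion to AE: A₁E₁ = 20590000 N, A₂E₂ = 139900000 N, ΣAE = 160500000 N.
F₁ = P·A₁E₁/ΣAE = -117000·20590000/160500000 = -15010 N.

-15.0 kN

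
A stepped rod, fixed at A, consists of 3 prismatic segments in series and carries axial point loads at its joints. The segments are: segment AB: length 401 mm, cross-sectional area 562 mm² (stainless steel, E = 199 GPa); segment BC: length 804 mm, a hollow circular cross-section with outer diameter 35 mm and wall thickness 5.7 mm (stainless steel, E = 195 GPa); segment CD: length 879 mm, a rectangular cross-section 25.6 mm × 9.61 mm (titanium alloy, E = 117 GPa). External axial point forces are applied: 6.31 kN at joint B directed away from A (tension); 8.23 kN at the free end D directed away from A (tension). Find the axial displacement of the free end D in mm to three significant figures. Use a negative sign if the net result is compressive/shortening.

Internal axial forces (sectioning from the free end, tension +): N_CD = 8.23 kN, N_BC = 8.23 kN, N_AB = 14.54 kN.
A_BC = 524.7 mm².
A_CD = 246 mm².
δ_AB = 14540·401/(562·199000) = 0.05213 mm
δ_BC = 8230·804/(524.7·195000) = 0.06467 mm
δ_CD = 8230·879/(246·117000) = 0.2513 mm
δ = Σδ_i = 0.3681 mm.

0.368 mm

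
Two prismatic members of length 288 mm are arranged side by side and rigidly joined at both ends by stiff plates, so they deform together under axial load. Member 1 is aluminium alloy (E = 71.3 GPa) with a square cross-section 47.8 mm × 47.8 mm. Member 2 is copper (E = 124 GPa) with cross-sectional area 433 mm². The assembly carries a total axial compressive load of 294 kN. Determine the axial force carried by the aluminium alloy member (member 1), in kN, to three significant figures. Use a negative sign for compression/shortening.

A_1 = 2285 mm².
Equal strain + equilibrium ⇒ each member carries load in proportion to AE: A₁E₁ = 162900000 N, A₂E₂ = 53690000 N, ΣAE = 216600000 N.
F₁ = P·A₁E₁/ΣAE = -294000·162900000/216600000 = -221100 N.

-221 kN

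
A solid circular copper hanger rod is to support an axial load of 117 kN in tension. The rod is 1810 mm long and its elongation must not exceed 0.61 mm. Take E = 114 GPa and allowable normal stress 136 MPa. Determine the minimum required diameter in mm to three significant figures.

Required area A ≥ P/σ_allow = 117000/136 = 860.3 mm².
For a solid circular section, d ≥ √(4A/π) = 33.1 mm.
Elongation limit: A ≥ PL/(Eδ_allow) = 117000·1810/(114000·0.61) = 3045 mm² ⇒ d ≥ 62.27 mm.
The elongation limit governs.

62.3 mm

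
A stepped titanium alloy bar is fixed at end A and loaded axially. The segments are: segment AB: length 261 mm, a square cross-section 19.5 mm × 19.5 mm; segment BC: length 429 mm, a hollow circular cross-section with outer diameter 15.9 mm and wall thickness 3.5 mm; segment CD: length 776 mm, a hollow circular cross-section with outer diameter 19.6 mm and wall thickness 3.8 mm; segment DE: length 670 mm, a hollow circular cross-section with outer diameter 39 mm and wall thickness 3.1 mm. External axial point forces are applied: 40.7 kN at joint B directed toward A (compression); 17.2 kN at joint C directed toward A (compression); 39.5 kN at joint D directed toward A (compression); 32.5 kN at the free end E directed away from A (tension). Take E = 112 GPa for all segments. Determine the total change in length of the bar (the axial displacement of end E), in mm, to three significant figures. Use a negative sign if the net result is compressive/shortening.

-0.779 mm

Internal axial forces (sectioning from the free end, tension +): N_DE = 32.5 kN, N_CD = -7 kN, N_BC = -24.2 kN, N_AB = -64.9 kN.
A_AB = 380.2 mm².
A_BC = 136.3 mm².
A_CD = 188.6 mm².
A_DE = 349.6 mm².
δ_AB = -64900·261/(380.2·112000) = -0.3977 mm
δ_BC = -24200·429/(136.3·112000) = -0.6799 mm
δ_CD = -7000·776/(188.6·112000) = -0.2571 mm
δ_DE = 32500·670/(349.6·112000) = 0.5561 mm
δ = Σδ_i = -0.7786 mm.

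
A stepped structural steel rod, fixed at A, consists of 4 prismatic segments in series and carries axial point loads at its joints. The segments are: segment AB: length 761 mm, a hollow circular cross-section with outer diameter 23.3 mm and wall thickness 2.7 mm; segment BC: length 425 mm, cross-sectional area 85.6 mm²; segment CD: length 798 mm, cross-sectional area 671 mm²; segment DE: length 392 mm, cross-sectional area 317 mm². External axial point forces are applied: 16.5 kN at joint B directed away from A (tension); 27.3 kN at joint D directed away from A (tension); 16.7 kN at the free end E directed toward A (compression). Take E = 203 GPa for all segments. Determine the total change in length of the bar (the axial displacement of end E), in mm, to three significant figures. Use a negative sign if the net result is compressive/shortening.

0.801 mm

Internal axial forces (sectioning from the free end, tension +): N_DE = -16.7 kN, N_CD = 10.6 kN, N_BC = 10.6 kN, N_AB = 27.1 kN.
A_AB = 174.7 mm².
δ_AB = 27100·761/(174.7·203000) = 0.5814 mm
δ_BC = 10600·425/(85.6·203000) = 0.2593 mm
δ_CD = 10600·798/(671·203000) = 0.0621 mm
δ_DE = -16700·392/(317·203000) = -0.1017 mm
δ = Σδ_i = 0.801 mm.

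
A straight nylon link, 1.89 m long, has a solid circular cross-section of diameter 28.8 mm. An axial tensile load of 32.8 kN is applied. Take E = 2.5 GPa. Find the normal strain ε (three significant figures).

0.0201

A = 651.4 mm².
σ = N/A = 50.35 MPa; ε = σ/E = 50.35/2500 = 2.014e-02.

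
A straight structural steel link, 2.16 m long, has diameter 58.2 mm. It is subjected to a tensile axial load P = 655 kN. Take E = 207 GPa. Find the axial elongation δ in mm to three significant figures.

2.57 mm

A = 2660 mm².
δ_mech = NL/(AE) = 655000·2160/(2660·207000) = 2.569 mm.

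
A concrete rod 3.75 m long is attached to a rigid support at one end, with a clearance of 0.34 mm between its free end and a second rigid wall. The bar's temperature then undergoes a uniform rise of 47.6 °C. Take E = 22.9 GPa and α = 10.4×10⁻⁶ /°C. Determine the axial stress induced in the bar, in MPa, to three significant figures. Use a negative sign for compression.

-9.26 MPa

Free thermal expansion αLΔT = 10.4e-6 · 3750 · 47.6 = 1.856 mm.
The walls engage after the gap closes; constrained expansion = 1.856 − 0.34 = 1.516 mm.
The walls impose strain ε = −(1.516)/3750 = -4.0437e-04; σ = Eε = 22900 · -4.0437e-04 = -9.26 MPa.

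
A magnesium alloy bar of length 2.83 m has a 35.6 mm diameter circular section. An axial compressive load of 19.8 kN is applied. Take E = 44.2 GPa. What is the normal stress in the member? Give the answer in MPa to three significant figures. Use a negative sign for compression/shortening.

-19.9 MPa

A = 995.4 mm².
σ = N/A = -19800/995.4 = -19.89 MPa.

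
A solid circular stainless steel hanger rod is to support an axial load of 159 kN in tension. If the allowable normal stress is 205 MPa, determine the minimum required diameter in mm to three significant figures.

Required area A ≥ P/σ_allow = 159000/205 = 775.6 mm².
For a solid circular section, d ≥ √(4A/π) = 31.43 mm.

31.4 mm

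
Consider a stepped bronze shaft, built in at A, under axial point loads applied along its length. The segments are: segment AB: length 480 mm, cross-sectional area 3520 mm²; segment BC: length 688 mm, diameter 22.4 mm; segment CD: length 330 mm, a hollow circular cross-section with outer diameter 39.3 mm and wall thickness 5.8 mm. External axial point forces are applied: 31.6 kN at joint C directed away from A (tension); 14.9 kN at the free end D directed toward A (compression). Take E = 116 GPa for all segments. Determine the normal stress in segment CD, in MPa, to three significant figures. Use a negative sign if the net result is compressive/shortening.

-24.4 MPa

Internal axial forces (sectioning from the free end, tension +): N_CD = -14.9 kN, N_BC = 16.7 kN, N_AB = 16.7 kN.
A_CD = 610.4 mm².
σ_CD = N_CD/A_CD = -14900/610.4 = -24.41 MPa.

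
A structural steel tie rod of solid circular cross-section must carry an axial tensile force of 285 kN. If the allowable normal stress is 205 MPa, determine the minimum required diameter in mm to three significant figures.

42.1 mm

Required area A ≥ P/σ_allow = 285000/205 = 1390 mm².
For a solid circular section, d ≥ √(4A/π) = 42.07 mm.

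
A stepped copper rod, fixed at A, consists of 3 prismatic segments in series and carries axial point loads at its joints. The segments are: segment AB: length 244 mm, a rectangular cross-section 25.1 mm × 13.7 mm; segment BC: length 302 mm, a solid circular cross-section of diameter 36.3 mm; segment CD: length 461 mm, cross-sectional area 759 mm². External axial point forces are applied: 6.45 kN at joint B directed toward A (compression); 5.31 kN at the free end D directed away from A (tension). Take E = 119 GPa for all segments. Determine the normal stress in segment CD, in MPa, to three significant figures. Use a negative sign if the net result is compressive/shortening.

Internal axial forces (sectioning from the free end, tension +): N_CD = 5.31 kN, N_BC = 5.31 kN, N_AB = -1.14 kN.
σ_CD = N_CD/A_CD = 5310/759 = 6.996 MPa.

7.00 MPa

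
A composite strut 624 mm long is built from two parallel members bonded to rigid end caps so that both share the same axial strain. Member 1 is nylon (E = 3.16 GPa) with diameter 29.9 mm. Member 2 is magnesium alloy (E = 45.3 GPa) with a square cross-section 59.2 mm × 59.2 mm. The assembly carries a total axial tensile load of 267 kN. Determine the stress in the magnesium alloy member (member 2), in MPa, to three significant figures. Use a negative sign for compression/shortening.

75.1 MPa

A_1 = 702.2 mm².
A_2 = 3505 mm².
Equal strain + equilibrium ⇒ each member carries load in proportion to AE: A₁E₁ = 2219000 N, A₂E₂ = 158800000 N, ΣAE = 161000000 N.
σ₂ = P·E₂/ΣAE = 267000·45300/161000000 = 75.13 MPa.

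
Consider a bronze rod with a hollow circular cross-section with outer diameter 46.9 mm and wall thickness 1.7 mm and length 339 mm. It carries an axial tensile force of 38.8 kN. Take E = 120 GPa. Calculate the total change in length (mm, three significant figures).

0.454 mm

A = 241.4 mm².
δ_mech = NL/(AE) = 38800·339/(241.4·120000) = 0.4541 mm.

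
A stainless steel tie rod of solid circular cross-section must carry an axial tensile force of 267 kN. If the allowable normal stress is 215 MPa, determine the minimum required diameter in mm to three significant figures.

Required area A ≥ P/σ_allow = 267000/215 = 1242 mm².
For a solid circular section, d ≥ √(4A/π) = 39.76 mm.

39.8 mm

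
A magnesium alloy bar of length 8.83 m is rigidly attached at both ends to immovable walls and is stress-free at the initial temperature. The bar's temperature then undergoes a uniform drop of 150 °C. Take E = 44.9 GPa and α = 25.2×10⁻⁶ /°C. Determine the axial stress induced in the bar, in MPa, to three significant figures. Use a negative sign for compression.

Free thermal expansion αLΔT = 25.2e-6 · 8830 · -150 = -33.38 mm.
The walls impose strain ε = −(-33.38)/8830 = 3.7800e-03; σ = Eε = 44900 · 3.7800e-03 = 169.7 MPa.

170 MPa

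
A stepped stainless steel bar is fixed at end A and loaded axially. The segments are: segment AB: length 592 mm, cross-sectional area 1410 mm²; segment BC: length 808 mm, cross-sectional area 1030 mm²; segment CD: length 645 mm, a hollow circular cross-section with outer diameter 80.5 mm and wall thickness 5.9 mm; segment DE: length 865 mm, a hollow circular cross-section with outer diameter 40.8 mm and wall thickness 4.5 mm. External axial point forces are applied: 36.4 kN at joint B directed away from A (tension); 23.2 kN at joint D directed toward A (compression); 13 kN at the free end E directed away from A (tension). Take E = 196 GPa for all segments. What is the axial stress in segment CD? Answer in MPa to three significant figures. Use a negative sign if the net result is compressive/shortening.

Internal axial forces (sectioning from the free end, tension +): N_DE = 13 kN, N_CD = -10.2 kN, N_BC = -10.2 kN, N_AB = 26.2 kN.
A_CD = 1383 mm².
σ_CD = N_CD/A_CD = -10200/1383 = -7.377 MPa.

-7.38 MPa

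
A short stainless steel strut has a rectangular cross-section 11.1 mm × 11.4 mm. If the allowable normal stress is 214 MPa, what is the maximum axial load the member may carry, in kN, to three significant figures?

27.1 kN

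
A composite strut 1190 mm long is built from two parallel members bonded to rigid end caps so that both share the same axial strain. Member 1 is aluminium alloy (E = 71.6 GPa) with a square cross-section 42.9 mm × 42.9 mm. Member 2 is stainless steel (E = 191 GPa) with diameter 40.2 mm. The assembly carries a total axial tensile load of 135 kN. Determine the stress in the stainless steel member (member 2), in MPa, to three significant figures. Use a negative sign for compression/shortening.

68.9 MPa

A_1 = 1840 mm².
A_2 = 1269 mm².
Equal strain + equilibrium ⇒ each member carries load in proportion to AE: A₁E₁ = 131800000 N, A₂E₂ = 242400000 N, ΣAE = 374200000 N.
σ₂ = P·E₂/ΣAE = 135000·191000/374200000 = 68.91 MPa.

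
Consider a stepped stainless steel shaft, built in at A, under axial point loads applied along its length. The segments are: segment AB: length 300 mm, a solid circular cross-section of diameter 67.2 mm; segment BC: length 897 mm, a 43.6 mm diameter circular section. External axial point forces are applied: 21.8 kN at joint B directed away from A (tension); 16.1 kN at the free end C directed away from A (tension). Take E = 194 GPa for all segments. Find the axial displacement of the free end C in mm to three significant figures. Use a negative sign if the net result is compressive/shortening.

Internal axial forces (sectioning from the free end, tension +): N_BC = 16.1 kN, N_AB = 37.9 kN.
A_AB = 3547 mm².
A_BC = 1493 mm².
δ_AB = 37900·300/(3547·194000) = 0.01652 mm
δ_BC = 16100·897/(1493·194000) = 0.04986 mm
δ = Σδ_i = 0.06638 mm.

0.0664 mm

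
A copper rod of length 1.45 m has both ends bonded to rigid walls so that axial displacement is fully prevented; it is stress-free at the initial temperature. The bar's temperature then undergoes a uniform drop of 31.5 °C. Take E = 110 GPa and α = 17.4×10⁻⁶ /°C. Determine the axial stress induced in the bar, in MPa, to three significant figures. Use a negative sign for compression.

60.3 MPa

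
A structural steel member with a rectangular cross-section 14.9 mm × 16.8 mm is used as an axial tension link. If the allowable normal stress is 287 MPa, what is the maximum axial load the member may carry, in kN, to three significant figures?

A = 250.3 mm².
P_max = σ_allow · A = 287 · 250.3 = 71840 N = 71.84 kN.

71.8 kN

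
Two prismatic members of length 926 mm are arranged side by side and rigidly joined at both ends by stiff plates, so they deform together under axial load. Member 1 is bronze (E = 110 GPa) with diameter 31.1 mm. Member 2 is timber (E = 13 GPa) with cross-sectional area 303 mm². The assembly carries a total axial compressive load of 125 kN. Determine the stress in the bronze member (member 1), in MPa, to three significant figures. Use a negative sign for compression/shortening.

A_1 = 759.6 mm².
Equal strain + equilibrium ⇒ each member carries load in proportion to AE: A₁E₁ = 83560000 N, A₂E₂ = 3939000 N, ΣAE = 87500000 N.
σ₁ = P·E₁/ΣAE = -125000·110000/87500000 = -157.1 MPa.

-157 MPa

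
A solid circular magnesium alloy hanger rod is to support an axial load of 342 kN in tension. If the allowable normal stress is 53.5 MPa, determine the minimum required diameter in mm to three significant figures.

Required area A ≥ P/σ_allow = 342000/53.5 = 6393 mm².
For a solid circular section, d ≥ √(4A/π) = 90.22 mm.

90.2 mm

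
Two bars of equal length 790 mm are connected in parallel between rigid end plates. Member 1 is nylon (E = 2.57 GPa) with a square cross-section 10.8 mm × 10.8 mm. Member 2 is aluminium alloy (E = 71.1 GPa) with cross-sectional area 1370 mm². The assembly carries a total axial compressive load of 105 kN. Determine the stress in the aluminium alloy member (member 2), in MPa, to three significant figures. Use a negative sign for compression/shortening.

A_1 = 116.6 mm².
Equal strain + equilibrium ⇒ each member carries load in proportion to AE: A₁E₁ = 299800 N, A₂E₂ = 97410000 N, ΣAE = 97710000 N.
σ₂ = P·E₂/ΣAE = -105000·71100/97710000 = -76.41 MPa.

-76.4 MPa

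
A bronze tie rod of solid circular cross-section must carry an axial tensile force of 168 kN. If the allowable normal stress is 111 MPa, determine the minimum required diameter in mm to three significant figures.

Required area A ≥ P/σ_allow = 168000/111 = 1514 mm².
For a solid circular section, d ≥ √(4A/π) = 43.9 mm.

43.9 mm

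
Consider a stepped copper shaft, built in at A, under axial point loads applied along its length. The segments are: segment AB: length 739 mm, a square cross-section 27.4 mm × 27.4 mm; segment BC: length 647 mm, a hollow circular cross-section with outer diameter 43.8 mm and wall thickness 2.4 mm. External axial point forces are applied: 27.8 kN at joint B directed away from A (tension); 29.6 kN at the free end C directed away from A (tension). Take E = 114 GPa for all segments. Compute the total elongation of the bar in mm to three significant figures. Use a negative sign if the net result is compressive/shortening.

1.03 mm

Internal axial forces (sectioning from the free end, tension +): N_BC = 29.6 kN, N_AB = 57.4 kN.
A_AB = 750.8 mm².
A_BC = 312.1 mm².
δ_AB = 57400·739/(750.8·114000) = 0.4956 mm
δ_BC = 29600·647/(312.1·114000) = 0.5382 mm
δ = Σδ_i = 1.034 mm.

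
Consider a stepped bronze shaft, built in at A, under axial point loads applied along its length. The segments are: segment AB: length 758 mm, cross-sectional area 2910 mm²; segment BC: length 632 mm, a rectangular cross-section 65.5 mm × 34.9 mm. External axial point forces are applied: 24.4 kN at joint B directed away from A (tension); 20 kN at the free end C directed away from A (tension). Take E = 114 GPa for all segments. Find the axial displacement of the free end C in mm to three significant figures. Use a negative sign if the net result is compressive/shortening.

0.150 mm

Internal axial forces (sectioning from the free end, tension +): N_BC = 20 kN, N_AB = 44.4 kN.
A_BC = 2286 mm².
δ_AB = 44400·758/(2910·114000) = 0.1015 mm
δ_BC = 20000·632/(2286·114000) = 0.0485 mm
δ = Σδ_i = 0.15 mm.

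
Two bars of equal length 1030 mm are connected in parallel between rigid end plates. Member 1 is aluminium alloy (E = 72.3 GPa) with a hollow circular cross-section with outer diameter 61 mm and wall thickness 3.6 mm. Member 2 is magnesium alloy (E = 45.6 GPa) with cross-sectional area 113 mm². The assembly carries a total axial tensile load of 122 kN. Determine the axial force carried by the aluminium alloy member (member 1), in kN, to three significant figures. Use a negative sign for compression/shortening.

110 kN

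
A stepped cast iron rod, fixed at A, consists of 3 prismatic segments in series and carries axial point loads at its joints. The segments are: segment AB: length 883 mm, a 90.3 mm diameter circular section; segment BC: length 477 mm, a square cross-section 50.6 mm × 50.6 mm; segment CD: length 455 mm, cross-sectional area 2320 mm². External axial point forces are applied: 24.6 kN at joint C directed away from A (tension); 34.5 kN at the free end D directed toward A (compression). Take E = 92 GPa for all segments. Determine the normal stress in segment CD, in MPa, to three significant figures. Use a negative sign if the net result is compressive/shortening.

Internal axial forces (sectioning from the free end, tension +): N_CD = -34.5 kN, N_BC = -9.9 kN, N_AB = -9.9 kN.
σ_CD = N_CD/A_CD = -34500/2320 = -14.87 MPa.

-14.9 MPa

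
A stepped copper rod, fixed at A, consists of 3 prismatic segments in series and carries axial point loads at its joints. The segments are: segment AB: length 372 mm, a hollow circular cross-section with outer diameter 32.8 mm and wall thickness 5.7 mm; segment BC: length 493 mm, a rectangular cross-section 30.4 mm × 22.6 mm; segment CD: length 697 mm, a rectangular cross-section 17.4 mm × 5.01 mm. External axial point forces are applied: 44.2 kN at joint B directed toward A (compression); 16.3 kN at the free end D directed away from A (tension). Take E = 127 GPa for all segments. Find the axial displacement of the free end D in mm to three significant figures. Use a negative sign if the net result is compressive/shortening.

0.950 mm

Internal axial forces (sectioning from the free end, tension +): N_CD = 16.3 kN, N_BC = 16.3 kN, N_AB = -27.9 kN.
A_AB = 485.3 mm².
A_BC = 687 mm².
A_CD = 87.17 mm².
δ_AB = -27900·372/(485.3·127000) = -0.1684 mm
δ_BC = 16300·493/(687·127000) = 0.0921 mm
δ_CD = 16300·697/(87.17·127000) = 1.026 mm
δ = Σδ_i = 0.9499 mm.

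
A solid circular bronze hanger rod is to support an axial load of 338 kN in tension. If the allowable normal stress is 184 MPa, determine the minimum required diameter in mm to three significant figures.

Required area A ≥ P/σ_allow = 338000/184 = 1837 mm².
For a solid circular section, d ≥ √(4A/π) = 48.36 mm.

48.4 mm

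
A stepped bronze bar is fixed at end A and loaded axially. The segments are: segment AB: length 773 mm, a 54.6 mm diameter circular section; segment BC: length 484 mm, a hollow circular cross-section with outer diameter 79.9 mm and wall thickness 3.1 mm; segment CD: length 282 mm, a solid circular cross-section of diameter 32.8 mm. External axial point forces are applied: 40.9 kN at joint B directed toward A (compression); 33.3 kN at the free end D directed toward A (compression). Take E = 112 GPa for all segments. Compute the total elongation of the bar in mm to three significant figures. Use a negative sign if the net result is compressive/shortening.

Internal axial forces (sectioning from the free end, tension +): N_CD = -33.3 kN, N_BC = -33.3 kN, N_AB = -74.2 kN.
A_AB = 2341 mm².
A_BC = 748 mm².
A_CD = 845 mm².
δ_AB = -74200·773/(2341·112000) = -0.2187 mm
δ_BC = -33300·484/(748·112000) = -0.1924 mm
δ_CD = -33300·282/(845·112000) = -0.09923 mm
δ = Σδ_i = -0.5103 mm.

-0.510 mm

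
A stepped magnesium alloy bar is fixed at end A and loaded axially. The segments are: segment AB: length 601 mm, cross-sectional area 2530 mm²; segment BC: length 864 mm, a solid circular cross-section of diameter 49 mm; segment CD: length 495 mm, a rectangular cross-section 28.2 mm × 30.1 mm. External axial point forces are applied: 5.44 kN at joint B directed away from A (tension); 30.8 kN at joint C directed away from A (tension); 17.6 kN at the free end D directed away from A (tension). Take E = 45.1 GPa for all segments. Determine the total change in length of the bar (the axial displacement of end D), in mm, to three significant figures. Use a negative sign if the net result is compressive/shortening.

1.00 mm

Internal axial forces (sectioning from the free end, tension +): N_CD = 17.6 kN, N_BC = 48.4 kN, N_AB = 53.84 kN.
A_BC = 1886 mm².
A_CD = 848.8 mm².
δ_AB = 53840·601/(2530·45100) = 0.2836 mm
δ_BC = 48400·864/(1886·45100) = 0.4917 mm
δ_CD = 17600·495/(848.8·45100) = 0.2276 mm
δ = Σδ_i = 1.003 mm.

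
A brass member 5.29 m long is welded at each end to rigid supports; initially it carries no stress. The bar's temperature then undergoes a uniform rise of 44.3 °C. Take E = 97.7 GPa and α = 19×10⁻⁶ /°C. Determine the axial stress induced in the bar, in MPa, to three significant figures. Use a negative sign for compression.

-82.2 MPa

Free thermal expansion αLΔT = 19e-6 · 5290 · 44.3 = 4.453 mm.
The walls impose strain ε = −(4.453)/5290 = -8.4170e-04; σ = Eε = 97700 · -8.4170e-04 = -82.23 MPa.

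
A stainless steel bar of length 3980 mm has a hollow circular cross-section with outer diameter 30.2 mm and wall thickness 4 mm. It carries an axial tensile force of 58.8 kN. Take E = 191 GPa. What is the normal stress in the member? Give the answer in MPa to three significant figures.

A = 329.2 mm².
σ = N/A = 58800/329.2 = 178.6 MPa.

179 MPa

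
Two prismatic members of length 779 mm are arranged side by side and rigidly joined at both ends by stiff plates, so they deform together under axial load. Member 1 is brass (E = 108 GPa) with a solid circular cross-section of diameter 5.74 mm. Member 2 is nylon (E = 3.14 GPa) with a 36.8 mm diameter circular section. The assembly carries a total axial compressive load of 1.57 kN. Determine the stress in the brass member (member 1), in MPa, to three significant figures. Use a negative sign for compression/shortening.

-27.6 MPa

A_1 = 25.88 mm².
A_2 = 1064 mm².
Equal strain + equilibrium ⇒ each member carries load in proportion to AE: A₁E₁ = 2795000 N, A₂E₂ = 3340000 N, ΣAE = 6134000 N.
σ₁ = P·E₁/ΣAE = -1570·108000/6134000 = -27.64 MPa.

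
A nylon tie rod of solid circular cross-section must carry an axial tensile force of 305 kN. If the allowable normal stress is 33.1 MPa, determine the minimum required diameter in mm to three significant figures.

Required area A ≥ P/σ_allow = 305000/33.1 = 9215 mm².
For a solid circular section, d ≥ √(4A/π) = 108.3 mm.

108 mm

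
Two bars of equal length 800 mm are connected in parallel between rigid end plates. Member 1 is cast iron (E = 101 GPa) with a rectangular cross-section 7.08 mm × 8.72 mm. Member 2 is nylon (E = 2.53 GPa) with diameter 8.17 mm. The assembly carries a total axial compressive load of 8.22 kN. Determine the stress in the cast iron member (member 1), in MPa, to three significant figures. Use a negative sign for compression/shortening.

A_1 = 61.74 mm².
A_2 = 52.42 mm².
Equal strain + equilibrium ⇒ each member carries load in proportion to AE: A₁E₁ = 6235000 N, A₂E₂ = 132600 N, ΣAE = 6368000 N.
σ₁ = P·E₁/ΣAE = -8220·101000/6368000 = -130.4 MPa.

-130 MPa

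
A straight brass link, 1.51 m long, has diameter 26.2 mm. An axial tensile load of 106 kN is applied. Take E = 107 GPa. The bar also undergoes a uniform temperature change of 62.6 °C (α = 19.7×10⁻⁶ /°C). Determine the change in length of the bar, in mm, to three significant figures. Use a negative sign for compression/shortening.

A = 539.1 mm².
δ_mech = NL/(AE) = 106000·1510/(539.1·107000) = 2.775 mm.
δ_thermal = αLΔT = 19.7e-6·1510·62.6 = 1.862 mm.
δ = δ_mech + δ_thermal = 4.637 mm.

4.64 mm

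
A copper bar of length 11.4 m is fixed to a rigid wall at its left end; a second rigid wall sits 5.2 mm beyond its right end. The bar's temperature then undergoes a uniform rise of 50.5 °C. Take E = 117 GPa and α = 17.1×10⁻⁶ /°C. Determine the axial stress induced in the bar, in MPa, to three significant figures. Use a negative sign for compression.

Free thermal expansion αLΔT = 17.1e-6 · 11400 · 50.5 = 9.844 mm.
The walls engage after the gap closes; constrained expansion = 9.844 − 5.2 = 4.644 mm.
The walls impose strain ε = −(4.644)/11400 = -4.0741e-04; σ = Eε = 117000 · -4.0741e-04 = -47.67 MPa.

-47.7 MPa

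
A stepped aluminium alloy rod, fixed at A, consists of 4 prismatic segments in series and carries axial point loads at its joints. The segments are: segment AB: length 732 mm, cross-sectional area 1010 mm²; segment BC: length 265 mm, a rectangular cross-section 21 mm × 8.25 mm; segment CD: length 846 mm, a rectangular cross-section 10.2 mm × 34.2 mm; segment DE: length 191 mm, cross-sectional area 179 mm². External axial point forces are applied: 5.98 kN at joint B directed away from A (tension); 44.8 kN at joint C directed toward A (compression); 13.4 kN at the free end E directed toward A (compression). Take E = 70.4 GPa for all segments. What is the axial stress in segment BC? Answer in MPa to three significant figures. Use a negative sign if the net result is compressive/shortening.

-336 MPa

Internal axial forces (sectioning from the free end, tension +): N_DE = -13.4 kN, N_CD = -13.4 kN, N_BC = -58.2 kN, N_AB = -52.22 kN.
A_BC = 173.2 mm².
σ_BC = N_BC/A_BC = -58200/173.2 = -335.9 MPa.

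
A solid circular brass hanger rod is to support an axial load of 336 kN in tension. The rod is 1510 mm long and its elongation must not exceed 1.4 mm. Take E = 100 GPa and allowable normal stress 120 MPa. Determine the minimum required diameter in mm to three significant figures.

67.9 mm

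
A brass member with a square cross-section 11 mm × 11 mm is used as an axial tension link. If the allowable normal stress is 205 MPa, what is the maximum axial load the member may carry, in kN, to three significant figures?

24.8 kN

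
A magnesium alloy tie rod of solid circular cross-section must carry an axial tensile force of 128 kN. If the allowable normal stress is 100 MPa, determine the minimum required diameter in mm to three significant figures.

Required area A ≥ P/σ_allow = 128000/100 = 1280 mm².
For a solid circular section, d ≥ √(4A/π) = 40.37 mm.

40.4 mm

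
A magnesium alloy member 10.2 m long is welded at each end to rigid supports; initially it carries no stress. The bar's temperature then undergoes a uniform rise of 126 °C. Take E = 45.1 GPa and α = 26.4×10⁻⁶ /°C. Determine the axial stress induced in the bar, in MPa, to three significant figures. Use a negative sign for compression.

Free thermal expansion αLΔT = 26.4e-6 · 10200 · 126 = 33.93 mm.
The walls impose strain ε = −(33.93)/10200 = -3.3264e-03; σ = Eε = 45100 · -3.3264e-03 = -150 MPa.

-150 MPa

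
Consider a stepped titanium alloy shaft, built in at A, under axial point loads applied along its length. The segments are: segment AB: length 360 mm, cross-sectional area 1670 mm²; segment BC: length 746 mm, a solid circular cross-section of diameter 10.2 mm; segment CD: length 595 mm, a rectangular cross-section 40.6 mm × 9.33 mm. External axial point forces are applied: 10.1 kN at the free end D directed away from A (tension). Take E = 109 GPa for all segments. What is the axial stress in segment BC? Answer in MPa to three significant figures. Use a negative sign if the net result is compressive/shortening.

124 MPa

Internal axial forces (sectioning from the free end, tension +): N_CD = 10.1 kN, N_BC = 10.1 kN, N_AB = 10.1 kN.
A_BC = 81.71 mm².
σ_BC = N_BC/A_BC = 10100/81.71 = 123.6 MPa.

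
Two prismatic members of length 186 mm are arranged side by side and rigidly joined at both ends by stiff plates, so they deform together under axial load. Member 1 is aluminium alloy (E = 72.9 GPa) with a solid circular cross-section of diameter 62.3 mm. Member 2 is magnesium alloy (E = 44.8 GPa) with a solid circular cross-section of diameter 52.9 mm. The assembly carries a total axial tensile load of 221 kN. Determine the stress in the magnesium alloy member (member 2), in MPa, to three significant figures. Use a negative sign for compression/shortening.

A_1 = 3048 mm².
A_2 = 2198 mm².
Equal strain + equilibrium ⇒ each member carries load in proportion to AE: A₁E₁ = 222200000 N, A₂E₂ = 98460000 N, ΣAE = 320700000 N.
σ₂ = P·E₂/ΣAE = 221000·44800/320700000 = 30.87 MPa.

30.9 MPa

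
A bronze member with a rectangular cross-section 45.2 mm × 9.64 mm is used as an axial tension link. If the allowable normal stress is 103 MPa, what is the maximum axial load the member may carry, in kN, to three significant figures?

44.9 kN

A = 435.7 mm².
P_max = σ_allow · A = 103 · 435.7 = 44880 N = 44.88 kN.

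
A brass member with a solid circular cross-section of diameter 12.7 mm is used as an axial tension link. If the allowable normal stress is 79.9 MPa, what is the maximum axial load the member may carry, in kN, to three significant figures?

10.1 kN

A = 126.7 mm².
P_max = σ_allow · A = 79.9 · 126.7 = 10120 N = 10.12 kN.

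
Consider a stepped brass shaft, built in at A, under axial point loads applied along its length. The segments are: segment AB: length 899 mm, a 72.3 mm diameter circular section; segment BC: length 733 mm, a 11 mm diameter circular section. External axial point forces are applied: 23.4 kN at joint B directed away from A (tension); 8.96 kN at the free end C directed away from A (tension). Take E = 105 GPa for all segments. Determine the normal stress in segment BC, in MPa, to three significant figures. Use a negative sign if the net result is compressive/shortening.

Internal axial forces (sectioning from the free end, tension +): N_BC = 8.96 kN, N_AB = 32.36 kN.
A_BC = 95.03 mm².
σ_BC = N_BC/A_BC = 8960/95.03 = 94.28 MPa.

94.3 MPa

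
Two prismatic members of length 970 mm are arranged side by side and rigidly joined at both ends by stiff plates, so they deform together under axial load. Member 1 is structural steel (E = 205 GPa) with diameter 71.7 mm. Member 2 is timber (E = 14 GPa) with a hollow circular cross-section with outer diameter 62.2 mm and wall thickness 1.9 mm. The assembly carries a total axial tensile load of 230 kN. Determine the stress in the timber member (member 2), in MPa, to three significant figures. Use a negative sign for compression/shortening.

A_1 = 4038 mm².
A_2 = 359.9 mm².
Equal strain + equilibrium ⇒ each member carries load in proportion to AE: A₁E₁ = 827700000 N, A₂E₂ = 5039000 N, ΣAE = 832800000 N.
σ₂ = P·E₂/ΣAE = 230000·14000/832800000 = 3.867 MPa.

3.87 MPa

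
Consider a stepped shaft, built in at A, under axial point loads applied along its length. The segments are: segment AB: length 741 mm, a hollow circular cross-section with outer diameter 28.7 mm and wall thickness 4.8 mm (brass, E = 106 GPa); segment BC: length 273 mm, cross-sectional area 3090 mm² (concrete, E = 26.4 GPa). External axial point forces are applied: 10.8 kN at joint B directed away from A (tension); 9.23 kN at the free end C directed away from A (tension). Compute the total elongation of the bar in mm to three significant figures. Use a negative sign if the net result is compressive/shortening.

0.419 mm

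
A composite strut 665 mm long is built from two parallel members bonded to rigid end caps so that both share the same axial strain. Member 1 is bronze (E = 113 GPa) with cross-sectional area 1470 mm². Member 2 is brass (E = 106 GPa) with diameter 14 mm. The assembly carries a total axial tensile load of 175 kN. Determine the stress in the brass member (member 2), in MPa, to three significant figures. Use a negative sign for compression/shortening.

102 MPa

A_2 = 153.9 mm².
Equal strain + equilibrium ⇒ each member carries load in proportion to AE: A₁E₁ = 166100000 N, A₂E₂ = 16320000 N, ΣAE = 182400000 N.
σ₂ = P·E₂/ΣAE = 175000·106000/182400000 = 101.7 MPa.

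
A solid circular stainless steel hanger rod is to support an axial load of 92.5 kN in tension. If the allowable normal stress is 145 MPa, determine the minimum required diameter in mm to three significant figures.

Required area A ≥ P/σ_allow = 92500/145 = 637.9 mm².
For a solid circular section, d ≥ √(4A/π) = 28.5 mm.

28.5 mm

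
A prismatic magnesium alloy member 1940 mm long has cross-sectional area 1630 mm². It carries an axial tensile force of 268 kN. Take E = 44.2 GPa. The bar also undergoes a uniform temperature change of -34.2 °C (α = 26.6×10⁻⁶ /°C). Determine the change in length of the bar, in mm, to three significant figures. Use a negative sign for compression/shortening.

5.45 mm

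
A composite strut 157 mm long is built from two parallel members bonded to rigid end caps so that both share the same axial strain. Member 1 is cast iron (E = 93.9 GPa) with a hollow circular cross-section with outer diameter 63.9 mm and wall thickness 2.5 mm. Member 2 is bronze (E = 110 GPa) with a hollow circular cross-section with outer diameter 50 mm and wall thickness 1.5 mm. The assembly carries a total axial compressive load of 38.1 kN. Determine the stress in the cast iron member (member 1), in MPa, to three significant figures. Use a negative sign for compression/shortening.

A_1 = 482.2 mm².
A_2 = 228.6 mm².
Equal strain + equilibrium ⇒ each member carries load in proportion to AE: A₁E₁ = 45280000 N, A₂E₂ = 25140000 N, ΣAE = 70420000 N.
σ₁ = P·E₁/ΣAE = -38100·93900/70420000 = -50.8 MPa.

-50.8 MPa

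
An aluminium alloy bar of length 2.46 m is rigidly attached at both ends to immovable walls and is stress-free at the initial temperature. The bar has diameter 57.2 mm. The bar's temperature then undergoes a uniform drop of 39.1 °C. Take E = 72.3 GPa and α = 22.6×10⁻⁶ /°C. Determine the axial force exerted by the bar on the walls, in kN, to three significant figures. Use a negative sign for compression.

Free thermal expansion αLΔT = 22.6e-6 · 2460 · -39.1 = -2.174 mm.
The walls impose strain ε = −(-2.174)/2460 = 8.8366e-04; σ = Eε = 72300 · 8.8366e-04 = 63.89 MPa.
Wall reaction R = σ·A = 63.89·2570 = 164200 N = 164.2 kN.

164 kN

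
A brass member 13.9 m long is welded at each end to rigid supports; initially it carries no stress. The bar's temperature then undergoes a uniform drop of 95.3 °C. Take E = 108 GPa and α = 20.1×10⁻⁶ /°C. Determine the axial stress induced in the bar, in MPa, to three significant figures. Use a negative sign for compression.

207 MPa

Free thermal expansion αLΔT = 20.1e-6 · 13900 · -95.3 = -26.63 mm.
The walls impose strain ε = −(-26.63)/13900 = 1.9155e-03; σ = Eε = 108000 · 1.9155e-03 = 206.9 MPa.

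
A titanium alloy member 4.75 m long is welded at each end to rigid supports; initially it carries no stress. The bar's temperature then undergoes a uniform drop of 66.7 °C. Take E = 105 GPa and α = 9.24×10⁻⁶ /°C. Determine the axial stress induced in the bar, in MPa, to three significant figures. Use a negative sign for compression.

64.7 MPa

Free thermal expansion αLΔT = 9.24e-6 · 4750 · -66.7 = -2.927 mm.
The walls impose strain ε = −(-2.927)/4750 = 6.1631e-04; σ = Eε = 105000 · 6.1631e-04 = 64.71 MPa.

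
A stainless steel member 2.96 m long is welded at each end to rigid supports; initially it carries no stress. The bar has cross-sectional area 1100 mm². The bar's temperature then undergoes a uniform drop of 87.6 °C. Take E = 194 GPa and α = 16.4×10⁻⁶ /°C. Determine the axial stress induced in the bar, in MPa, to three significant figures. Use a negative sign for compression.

Free thermal expansion αLΔT = 16.4e-6 · 2960 · -87.6 = -4.252 mm.
The walls impose strain ε = −(-4.252)/2960 = 1.4366e-03; σ = Eε = 194000 · 1.4366e-03 = 278.7 MPa.

279 MPa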